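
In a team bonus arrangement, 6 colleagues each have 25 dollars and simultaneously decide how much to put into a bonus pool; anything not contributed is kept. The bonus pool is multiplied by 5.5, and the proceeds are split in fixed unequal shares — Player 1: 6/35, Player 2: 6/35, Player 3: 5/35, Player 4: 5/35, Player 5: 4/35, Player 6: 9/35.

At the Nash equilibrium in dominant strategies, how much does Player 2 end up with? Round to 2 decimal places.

48.57 dollars

Each unit j contributes comes back to j as 5.5 × (j's share), so j prefers to contribute only if that share exceeds 1/5.5 = 0.1818; otherwise keeping the unit dominates.
Only Player 6 (9/35) clears that bar, contributing 25; the remaining 5 contribute 0. Total contributed: 25.
Player 2 keeps 25 and receives 5.5 × 25 × 6/35 = 23.57 from the bonus pool, for a payoff of 48.57.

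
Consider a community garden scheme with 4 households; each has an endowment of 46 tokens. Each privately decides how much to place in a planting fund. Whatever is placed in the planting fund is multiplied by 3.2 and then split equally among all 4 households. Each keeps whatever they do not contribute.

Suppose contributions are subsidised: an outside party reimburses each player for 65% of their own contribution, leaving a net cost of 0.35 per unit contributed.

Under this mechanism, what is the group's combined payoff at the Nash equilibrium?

708.40 tokens

Under the mechanism each unit contributed yields (3.2/4) / 0.35 = 2.2857 back to its contributor per unit of net cost, which exceeds 1, making full contribution the dominant choice for everyone.
So the Nash equilibrium is full contribution by all 4; the group earns 4 × (46 × 0.65 + 3.2 × 46) = 708.40.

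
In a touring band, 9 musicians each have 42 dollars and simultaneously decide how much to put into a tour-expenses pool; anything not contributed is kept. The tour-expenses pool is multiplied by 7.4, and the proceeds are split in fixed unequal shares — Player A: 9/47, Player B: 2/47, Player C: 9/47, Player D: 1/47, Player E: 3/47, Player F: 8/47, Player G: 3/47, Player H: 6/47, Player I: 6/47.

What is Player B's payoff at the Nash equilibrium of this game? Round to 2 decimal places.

81.68 dollars

A player with share s gets back 7.4·s per unit contributed, so full contribution is dominant for anyone with s > 1/7.4 = 0.1351 and zero contribution is dominant for anyone below.
Player A, Player C and Player F are above the threshold, contributing 42 each; the remaining 6 contribute 0. Total contributed: 126.
Player B keeps 42 and receives 7.4 × 126 × 2/47 = 39.68 from the tour-expenses pool, for a payoff of 81.68.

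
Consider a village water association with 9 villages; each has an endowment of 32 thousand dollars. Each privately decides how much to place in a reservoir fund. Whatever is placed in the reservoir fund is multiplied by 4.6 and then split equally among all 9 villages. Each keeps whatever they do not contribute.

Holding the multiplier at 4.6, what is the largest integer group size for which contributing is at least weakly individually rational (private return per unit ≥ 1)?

4

Private return per unit is 4.6/(group size), which is ≥ 1 whenever the group size is ≤ 4.6.
The largest such integer is 4.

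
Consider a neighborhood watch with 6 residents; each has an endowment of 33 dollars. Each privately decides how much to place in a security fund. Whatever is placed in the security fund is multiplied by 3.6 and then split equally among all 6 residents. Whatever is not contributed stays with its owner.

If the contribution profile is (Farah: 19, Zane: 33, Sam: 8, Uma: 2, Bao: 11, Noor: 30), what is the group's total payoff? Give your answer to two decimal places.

465.80 dollars

Total contributed: 19 + 33 + 8 + 2 + 11 + 30 = 103; total kept: 6 × 33 − 103 = 95.
The security fund pays out 3.6 × 103 = 370.80 in aggregate.
Group total = 95 + 370.80 = 465.80.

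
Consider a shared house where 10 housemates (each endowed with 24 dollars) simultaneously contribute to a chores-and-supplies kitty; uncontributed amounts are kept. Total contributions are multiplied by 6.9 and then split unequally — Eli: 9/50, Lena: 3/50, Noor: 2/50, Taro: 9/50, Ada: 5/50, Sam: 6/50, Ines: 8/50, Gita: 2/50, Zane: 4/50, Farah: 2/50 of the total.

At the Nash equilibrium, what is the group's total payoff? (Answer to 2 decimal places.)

For player j, contributing a unit is worthwhile iff 6.9 × (j's share) ≥ 1, i.e. iff j's share is at least 0.1449.
Eli, Taro and Ines clear that bar, contributing 24 each; the remaining 7 contribute 0. Total contributed: 72.
The chores-and-supplies kitty pays out 6.9 × 72 = 496.80 in total (split across the unequal shares, but the aggregate is all that matters for the group sum).
The 7 free-riders keep 24 each, adding 168. Group total = 168 + 496.80 = 664.80.

664.80 dollars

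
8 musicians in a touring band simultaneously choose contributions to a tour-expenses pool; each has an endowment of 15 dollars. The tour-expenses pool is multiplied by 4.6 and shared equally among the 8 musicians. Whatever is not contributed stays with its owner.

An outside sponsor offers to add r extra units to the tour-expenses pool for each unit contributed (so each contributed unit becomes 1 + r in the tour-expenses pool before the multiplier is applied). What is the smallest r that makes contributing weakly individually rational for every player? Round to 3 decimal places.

With matching at rate r, one contributed unit becomes (1 + r) in the tour-expenses pool and returns 4.6 × (1 + r) / 8 to the contributor.
Setting this equal to 1: 1 + r = 8/4.6 = 1.7391.
So the minimum matching rate is r = 1.7391 − 1 = 0.739.

0.739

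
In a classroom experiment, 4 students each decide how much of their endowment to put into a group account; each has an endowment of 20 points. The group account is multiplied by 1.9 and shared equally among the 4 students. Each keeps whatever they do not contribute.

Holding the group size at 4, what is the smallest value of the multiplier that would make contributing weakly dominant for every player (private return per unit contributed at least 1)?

4

A contributed unit returns (multiplier)/4 to its contributor.
This reaches 1 exactly when the multiplier is 4.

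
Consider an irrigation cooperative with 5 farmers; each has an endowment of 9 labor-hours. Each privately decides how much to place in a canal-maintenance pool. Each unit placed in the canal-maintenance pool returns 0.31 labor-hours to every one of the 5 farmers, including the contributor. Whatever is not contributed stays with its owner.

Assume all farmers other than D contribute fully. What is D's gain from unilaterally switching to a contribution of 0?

6.21 labor-hours

Switching from a contribution of 9 to 0 lets D keep an extra 9 labor-hours, but lowers the canal-maintenance pool by 9, which costs D their own share of that drop: 0.31 × 9 = 2.79.
Net gain = 9 − 2.79 = 6.21. The private return per contributed unit (0.31) is below 1, so free-riding is indeed the best response regardless of what the others do.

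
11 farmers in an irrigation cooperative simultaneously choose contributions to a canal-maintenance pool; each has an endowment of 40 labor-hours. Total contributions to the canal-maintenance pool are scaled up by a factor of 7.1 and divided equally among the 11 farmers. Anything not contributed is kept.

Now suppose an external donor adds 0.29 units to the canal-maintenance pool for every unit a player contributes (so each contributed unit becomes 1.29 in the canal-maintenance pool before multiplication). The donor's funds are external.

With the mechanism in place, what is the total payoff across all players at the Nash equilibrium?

With the mechanism, a contributed unit returns 7.1 × 1.29 / 11 = 0.8326 per unit of net cost — still below 1 — so contributing 0 remains dominant for every player.
Everyone keeps their endowment and the group total is 11 × 40 = 440.

440.00 labor-hours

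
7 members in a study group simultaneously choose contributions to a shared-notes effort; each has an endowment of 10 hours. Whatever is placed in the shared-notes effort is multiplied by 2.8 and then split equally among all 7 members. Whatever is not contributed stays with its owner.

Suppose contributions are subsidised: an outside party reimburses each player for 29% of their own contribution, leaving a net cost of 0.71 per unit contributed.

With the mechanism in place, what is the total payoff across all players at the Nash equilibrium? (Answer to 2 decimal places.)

70.00 hours

The effective private return is (2.8/7) / 0.71 = 0.5634, which is still under 1, so the mechanism doesn't change anyone's dominant strategy: zero contribution.
At the Nash equilibrium no one contributes; group total payoff = 7 × 10 = 70.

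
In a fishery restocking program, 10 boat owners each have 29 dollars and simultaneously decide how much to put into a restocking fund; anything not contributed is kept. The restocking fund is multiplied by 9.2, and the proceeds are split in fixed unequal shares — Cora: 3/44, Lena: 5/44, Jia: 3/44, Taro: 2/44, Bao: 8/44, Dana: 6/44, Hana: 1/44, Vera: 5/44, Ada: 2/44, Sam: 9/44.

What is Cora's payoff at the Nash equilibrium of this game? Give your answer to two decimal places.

119.95 dollars

Player j's private return per contributed unit is 9.2 × (j's share). Contributing is weakly dominant for j when that share is at least 1/9.2 = 0.1087, and contributing 0 is dominant otherwise.
The shares above 0.1087 belong to Lena, Bao, Dana, Vera and Sam, contributing 29 each; the remaining 5 contribute 0. Total contributed: 145.
Cora keeps 29 and receives 9.2 × 145 × 3/44 = 90.95 from the restocking fund, for a payoff of 119.95.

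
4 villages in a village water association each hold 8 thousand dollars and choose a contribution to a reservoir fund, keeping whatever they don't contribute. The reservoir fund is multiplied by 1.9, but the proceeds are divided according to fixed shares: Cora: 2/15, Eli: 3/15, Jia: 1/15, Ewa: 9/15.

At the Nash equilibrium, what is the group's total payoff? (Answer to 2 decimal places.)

A player with share s gets back 1.9·s per unit contributed, so full contribution is dominant for anyone with s > 1/1.9 = 0.5263 and zero contribution is dominant for anyone below.
Ewa alone (share 9/15) is above the threshold, contributing 8; the remaining 3 contribute 0. Total contributed: 8.
The reservoir fund pays out 1.9 × 8 = 15.20 in total (split across the unequal shares, but the aggregate is all that matters for the group sum).
The 3 free-riders keep 8 each, adding 24. Group total = 24 + 15.20 = 39.20.

39.20 thousand dollars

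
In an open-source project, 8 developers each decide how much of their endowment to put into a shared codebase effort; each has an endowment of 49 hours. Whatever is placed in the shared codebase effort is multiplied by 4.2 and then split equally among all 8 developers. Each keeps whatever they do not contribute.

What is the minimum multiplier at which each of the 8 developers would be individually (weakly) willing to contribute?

A contributed unit returns (multiplier)/8 to its contributor.
This reaches 1 exactly when the multiplier is 8.

8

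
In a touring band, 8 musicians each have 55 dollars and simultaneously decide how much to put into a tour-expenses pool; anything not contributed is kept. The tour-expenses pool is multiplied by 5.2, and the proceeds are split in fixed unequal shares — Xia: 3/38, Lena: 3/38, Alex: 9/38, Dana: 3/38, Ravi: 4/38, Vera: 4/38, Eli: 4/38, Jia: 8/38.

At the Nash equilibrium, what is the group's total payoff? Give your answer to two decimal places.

For player j, contributing a unit is worthwhile iff 5.2 × (j's share) ≥ 1, i.e. iff j's share is at least 0.1923.
The shares above 0.1923 belong to Alex and Jia, contributing 55 each; the remaining 6 contribute 0. Total contributed: 110.
The tour-expenses pool pays out 5.2 × 110 = 572.00 in total (split across the unequal shares, but the aggregate is all that matters for the group sum).
The 6 free-riders keep 55 each, adding 330. Group total = 330 + 572.00 = 902.00.

902.00 dollars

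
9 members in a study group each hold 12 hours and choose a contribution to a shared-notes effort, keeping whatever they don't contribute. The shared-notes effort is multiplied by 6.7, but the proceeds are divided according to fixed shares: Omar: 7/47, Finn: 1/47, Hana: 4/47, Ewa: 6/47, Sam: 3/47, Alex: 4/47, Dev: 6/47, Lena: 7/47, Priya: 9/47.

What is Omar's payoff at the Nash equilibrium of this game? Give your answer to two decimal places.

23.97 hours

Each unit j contributes comes back to j as 6.7 × (j's share), so j prefers to contribute only if that share exceeds 1/6.7 = 0.1493; otherwise keeping the unit dominates.
The only share above 0.1493 is Priya's 9/47, contributing 12; the remaining 8 contribute 0. Total contributed: 12.
Omar keeps 12 and receives 6.7 × 12 × 7/47 = 11.97 from the shared-notes effort, for a payoff of 23.97.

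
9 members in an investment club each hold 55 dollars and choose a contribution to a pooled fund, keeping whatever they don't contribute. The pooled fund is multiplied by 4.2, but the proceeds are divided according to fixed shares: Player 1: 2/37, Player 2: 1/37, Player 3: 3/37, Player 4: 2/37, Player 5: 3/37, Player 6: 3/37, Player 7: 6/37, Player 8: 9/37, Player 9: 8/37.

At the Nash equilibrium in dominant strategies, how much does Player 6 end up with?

73.73 dollars

Player j's private return per contributed unit is 4.2 × (j's share). Contributing is weakly dominant for j when that share is at least 1/4.2 = 0.2381, and contributing 0 is dominant otherwise.
Only Player 8 (9/37) clears that bar, contributing 55; the remaining 8 contribute 0. Total contributed: 55.
Player 6 keeps 55 and receives 4.2 × 55 × 3/37 = 18.73 from the pooled fund, for a payoff of 73.73.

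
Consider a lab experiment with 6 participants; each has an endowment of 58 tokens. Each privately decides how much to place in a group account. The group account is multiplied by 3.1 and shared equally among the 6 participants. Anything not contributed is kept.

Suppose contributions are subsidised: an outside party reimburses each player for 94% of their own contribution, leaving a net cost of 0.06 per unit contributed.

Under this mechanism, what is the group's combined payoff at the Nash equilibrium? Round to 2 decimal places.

With the mechanism, a contributed unit returns (3.1/6) / 0.06 = 8.6111 per unit of net cost to the contributor — now above 1 — so contributing fully is weakly dominant for every player.
At the Nash equilibrium everyone contributes 58. Group total payoff = 6 × (58 × 0.94 + 3.1 × 58) = 1405.92.

1405.92 tokens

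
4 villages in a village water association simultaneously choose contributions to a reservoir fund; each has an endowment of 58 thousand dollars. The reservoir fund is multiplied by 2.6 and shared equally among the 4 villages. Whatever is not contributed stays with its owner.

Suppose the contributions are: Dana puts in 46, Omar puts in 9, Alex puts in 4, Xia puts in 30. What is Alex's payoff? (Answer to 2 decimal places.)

Total contributed: 46 + 9 + 4 + 30 = 89.
Each receives 2.6 × 89 / 4 = 57.85 from the reservoir fund.
Alex keeps 58 − 4 = 54, so Alex's payoff is 54 + 57.85 = 111.85.

111.85 thousand dollars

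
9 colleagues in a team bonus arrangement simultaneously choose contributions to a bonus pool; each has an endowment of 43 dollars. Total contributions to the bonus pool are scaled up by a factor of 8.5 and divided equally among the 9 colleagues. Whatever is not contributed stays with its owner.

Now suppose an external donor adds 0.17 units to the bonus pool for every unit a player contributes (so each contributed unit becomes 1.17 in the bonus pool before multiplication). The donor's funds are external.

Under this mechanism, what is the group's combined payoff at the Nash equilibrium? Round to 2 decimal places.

3848.72 dollars

The effective private return per unit is now 8.5 × 1.17 / 9 = 1.1050 > 1, so every player's dominant strategy flips to full contribution.
So the Nash equilibrium is full contribution by all 9; the group earns 8.5 × 1.17 × 387 = 3848.72.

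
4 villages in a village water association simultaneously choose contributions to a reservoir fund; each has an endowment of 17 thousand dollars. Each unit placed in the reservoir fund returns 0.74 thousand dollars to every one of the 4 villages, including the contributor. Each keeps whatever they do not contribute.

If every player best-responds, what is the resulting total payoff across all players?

68.00 thousand dollars

The private return per contributed unit is 0.74 < 1, so contributing 0 is dominant for every player. At the Nash equilibrium everyone keeps their 17, and the group total is 4 × 17 = 68.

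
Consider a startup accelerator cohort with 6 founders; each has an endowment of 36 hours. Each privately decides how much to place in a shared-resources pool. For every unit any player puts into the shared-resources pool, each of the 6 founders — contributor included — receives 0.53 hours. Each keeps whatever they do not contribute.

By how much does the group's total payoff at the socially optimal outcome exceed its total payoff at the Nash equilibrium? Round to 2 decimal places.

470.88 hours

The private return per contributed unit is 0.53 < 1, so contributing 0 is dominant for every player. At the Nash equilibrium everyone keeps their 36, and the group total is 6 × 36 = 216.
Each contributed unit returns 3.180 to the group as a whole (0.53 to each of 6 players), which exceeds 1, so the social optimum is full contribution: group total = 3.180 × 216 = 686.88.
Efficiency loss = 686.88 − 216 = 470.88.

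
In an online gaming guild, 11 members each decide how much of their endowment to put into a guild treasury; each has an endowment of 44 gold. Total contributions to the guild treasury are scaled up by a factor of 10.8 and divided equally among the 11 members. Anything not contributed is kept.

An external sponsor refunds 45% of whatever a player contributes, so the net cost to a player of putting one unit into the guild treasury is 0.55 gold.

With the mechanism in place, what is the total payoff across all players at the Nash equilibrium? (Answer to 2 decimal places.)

The effective private return per unit is now (10.8/11) / 0.55 = 1.7851 > 1, so every player's dominant strategy flips to full contribution.
At the Nash equilibrium everyone contributes 44. Group total payoff = 11 × (44 × 0.45 + 10.8 × 44) = 5445.00.

5445.00 gold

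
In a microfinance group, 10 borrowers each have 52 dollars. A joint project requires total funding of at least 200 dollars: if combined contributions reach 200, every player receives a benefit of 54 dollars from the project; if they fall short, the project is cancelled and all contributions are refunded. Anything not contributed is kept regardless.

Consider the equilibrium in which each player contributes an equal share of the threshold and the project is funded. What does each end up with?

86 dollars

Equal share of the threshold: 200/10 = 20.
At this profile no one gains by cutting their contribution: any cut drops the total below 200, the project is cancelled, contributions are refunded, and the deviator ends with 52, which is less than 52 − 20 + 54 = 86. Contributing more than 20 just wastes the excess. So contributing exactly 20 is a best response.
Each player's payoff: 52 − 20 + 54 = 86.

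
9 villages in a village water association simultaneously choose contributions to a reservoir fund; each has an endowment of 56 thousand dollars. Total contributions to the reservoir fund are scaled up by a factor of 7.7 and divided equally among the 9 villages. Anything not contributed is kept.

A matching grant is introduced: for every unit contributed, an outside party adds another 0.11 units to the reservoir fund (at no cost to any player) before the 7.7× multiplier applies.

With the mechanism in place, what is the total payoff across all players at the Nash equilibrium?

Even with the mechanism, each unit contributed returns only 7.7 × 1.11 / 9 = 0.9497 per unit of net cost, so contributing nothing is still dominant.
Everyone keeps their endowment and the group total is 9 × 56 = 504.

504.00 thousand dollars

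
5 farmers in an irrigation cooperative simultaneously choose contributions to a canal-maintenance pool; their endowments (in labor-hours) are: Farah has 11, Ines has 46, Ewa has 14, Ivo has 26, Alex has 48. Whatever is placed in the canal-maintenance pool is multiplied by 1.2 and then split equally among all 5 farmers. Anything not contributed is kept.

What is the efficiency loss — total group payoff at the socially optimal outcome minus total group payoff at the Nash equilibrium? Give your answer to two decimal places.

The private return per contributed unit is 1.2/5 = 0.2400 < 1 for every player regardless of endowment, so the Nash equilibrium is zero contribution and the group total is Σ E_j = 11 + 46 + 14 + 26 + 48 = 145.
Each contributed unit returns 1.200 to the group, so the social optimum is full contribution by everyone: group total = 1.200 × 145 = 174.00.
Efficiency loss = (1.200 − 1) × 145 = 29.00.

29.00 labor-hours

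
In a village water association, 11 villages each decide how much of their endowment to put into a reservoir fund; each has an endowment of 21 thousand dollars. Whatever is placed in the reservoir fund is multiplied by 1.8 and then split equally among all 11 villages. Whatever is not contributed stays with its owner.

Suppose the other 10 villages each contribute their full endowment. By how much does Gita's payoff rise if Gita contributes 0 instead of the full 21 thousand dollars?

17.56 thousand dollars

Switching from a contribution of 21 to 0 lets Gita keep an extra 21 thousand dollars, but lowers the reservoir fund by 21, which costs Gita their own share of that drop: 1.8/11 × 21 = 3.44.
Net gain = 21 − 3.44 = 17.56. The private return per contributed unit (0.1636) is below 1, so free-riding is indeed the best response regardless of what the others do.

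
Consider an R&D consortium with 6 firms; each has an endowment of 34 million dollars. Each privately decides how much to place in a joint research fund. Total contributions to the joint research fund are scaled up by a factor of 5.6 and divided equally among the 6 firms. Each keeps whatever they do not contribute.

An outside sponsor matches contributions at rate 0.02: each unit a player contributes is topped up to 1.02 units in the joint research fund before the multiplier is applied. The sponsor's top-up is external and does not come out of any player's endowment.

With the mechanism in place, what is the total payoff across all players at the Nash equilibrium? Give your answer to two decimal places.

The effective private return is 5.6 × 1.02 / 6 = 0.9520, which is still under 1, so the mechanism doesn't change anyone's dominant strategy: zero contribution.
Everyone keeps their endowment and the group total is 6 × 34 = 204.

204.00 million dollars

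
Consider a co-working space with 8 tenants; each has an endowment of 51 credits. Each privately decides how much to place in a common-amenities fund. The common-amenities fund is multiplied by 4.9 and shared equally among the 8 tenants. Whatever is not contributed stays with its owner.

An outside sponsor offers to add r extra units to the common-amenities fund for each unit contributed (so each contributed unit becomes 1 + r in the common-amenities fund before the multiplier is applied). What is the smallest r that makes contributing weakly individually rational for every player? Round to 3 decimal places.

With matching at rate r, one contributed unit becomes (1 + r) in the common-amenities fund and returns 4.9 × (1 + r) / 8 to the contributor.
Setting this equal to 1: 1 + r = 8/4.9 = 1.6327.
So the minimum matching rate is r = 1.6327 − 1 = 0.633.

0.633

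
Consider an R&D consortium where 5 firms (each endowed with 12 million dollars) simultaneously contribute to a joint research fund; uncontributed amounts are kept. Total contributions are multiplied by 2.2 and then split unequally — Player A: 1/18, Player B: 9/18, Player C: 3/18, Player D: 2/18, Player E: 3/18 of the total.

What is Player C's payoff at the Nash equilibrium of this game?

A player with share s gets back 2.2·s per unit contributed, so full contribution is dominant for anyone with s > 1/2.2 = 0.4545 and zero contribution is dominant for anyone below.
Only Player B (9/18) clears that bar, contributing 12; the remaining 4 contribute 0. Total contributed: 12.
Player C keeps 12 and receives 2.2 × 12 × 3/18 = 4.40 from the joint research fund, for a payoff of 16.40.

16.40 million dollars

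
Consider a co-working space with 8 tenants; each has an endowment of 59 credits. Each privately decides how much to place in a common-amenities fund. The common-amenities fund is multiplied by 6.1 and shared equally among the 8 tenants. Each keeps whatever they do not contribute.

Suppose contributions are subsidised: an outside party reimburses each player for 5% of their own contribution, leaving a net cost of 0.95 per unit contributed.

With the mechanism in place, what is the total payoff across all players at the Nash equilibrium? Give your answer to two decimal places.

The effective private return is (6.1/8) / 0.95 = 0.8026, which is still under 1, so the mechanism doesn't change anyone's dominant strategy: zero contribution.
Everyone keeps their endowment and the group total is 8 × 59 = 472.

472.00 credits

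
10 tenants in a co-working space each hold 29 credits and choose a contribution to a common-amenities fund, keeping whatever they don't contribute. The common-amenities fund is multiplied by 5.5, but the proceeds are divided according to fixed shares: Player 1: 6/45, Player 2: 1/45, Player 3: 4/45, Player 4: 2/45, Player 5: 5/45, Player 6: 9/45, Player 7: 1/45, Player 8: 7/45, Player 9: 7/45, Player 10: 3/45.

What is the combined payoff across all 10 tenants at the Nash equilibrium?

420.50 credits

A player with share s gets back 5.5·s per unit contributed, so full contribution is dominant for anyone with s > 1/5.5 = 0.1818 and zero contribution is dominant for anyone below.
The only share above 0.1818 is Player 6's 9/45, contributing 29; the remaining 9 contribute 0. Total contributed: 29.
The common-amenities fund pays out 5.5 × 29 = 159.50 in total (split across the unequal shares, but the aggregate is all that matters for the group sum).
The 9 free-riders keep 29 each, adding 261. Group total = 261 + 159.50 = 420.50.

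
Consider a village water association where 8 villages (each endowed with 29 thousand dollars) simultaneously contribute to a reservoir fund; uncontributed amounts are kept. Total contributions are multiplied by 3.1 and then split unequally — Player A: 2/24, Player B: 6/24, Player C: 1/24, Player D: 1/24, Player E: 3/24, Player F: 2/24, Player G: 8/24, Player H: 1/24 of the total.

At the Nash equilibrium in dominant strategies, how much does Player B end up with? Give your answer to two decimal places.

Player j's private return per contributed unit is 3.1 × (j's share). Contributing is weakly dominant for j when that share is at least 1/3.1 = 0.3226, and contributing 0 is dominant otherwise.
The only share above 0.3226 is Player G's 8/24, contributing 29; the remaining 7 contribute 0. Total contributed: 29.
Player B keeps 29 and receives 3.1 × 29 × 6/24 = 22.48 from the reservoir fund, for a payoff of 51.48.

51.48 thousand dollars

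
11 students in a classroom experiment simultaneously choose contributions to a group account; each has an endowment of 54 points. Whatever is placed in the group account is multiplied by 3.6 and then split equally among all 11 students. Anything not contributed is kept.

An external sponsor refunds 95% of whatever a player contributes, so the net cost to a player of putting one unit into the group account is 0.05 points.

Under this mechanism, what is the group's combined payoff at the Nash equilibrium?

2702.70 points

Under the mechanism each unit contributed yields (3.6/11) / 0.05 = 6.5455 back to its contributor per unit of net cost, which exceeds 1, making full contribution the dominant choice for everyone.
At the Nash equilibrium everyone contributes 54. Group total payoff = 11 × (54 × 0.95 + 3.6 × 54) = 2702.70.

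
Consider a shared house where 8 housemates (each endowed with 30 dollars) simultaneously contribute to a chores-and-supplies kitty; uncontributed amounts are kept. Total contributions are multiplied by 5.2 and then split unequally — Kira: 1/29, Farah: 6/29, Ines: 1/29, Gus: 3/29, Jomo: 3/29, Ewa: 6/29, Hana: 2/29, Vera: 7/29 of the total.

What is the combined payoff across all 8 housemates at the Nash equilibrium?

618.00 dollars

Each unit j contributes comes back to j as 5.2 × (j's share), so j prefers to contribute only if that share exceeds 1/5.2 = 0.1923; otherwise keeping the unit dominates.
Farah, Ewa and Vera are above the threshold, contributing 30 each; the remaining 5 contribute 0. Total contributed: 90.
The chores-and-supplies kitty pays out 5.2 × 90 = 468.00 in total (split across the unequal shares, but the aggregate is all that matters for the group sum).
The 5 free-riders keep 30 each, adding 150. Group total = 150 + 468.00 = 618.00.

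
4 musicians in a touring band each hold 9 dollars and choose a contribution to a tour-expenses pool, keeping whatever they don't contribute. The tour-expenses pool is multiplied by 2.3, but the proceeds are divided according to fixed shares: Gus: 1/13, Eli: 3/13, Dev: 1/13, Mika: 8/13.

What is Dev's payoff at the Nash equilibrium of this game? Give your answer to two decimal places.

Each unit j contributes comes back to j as 2.3 × (j's share), so j prefers to contribute only if that share exceeds 1/2.3 = 0.4348; otherwise keeping the unit dominates.
Mika alone (share 8/13) is above the threshold, contributing 9; the remaining 3 contribute 0. Total contributed: 9.
Dev keeps 9 and receives 2.3 × 9 × 1/13 = 1.59 from the tour-expenses pool, for a payoff of 10.59.

10.59 dollars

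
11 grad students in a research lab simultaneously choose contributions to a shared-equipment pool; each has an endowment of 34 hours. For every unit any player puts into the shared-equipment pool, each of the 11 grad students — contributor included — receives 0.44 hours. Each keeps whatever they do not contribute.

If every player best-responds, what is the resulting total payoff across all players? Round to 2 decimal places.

374.00 hours

The private return per contributed unit is 0.44 < 1, so contributing 0 is dominant for every player. At the Nash equilibrium everyone keeps their 34, and the group total is 11 × 34 = 374.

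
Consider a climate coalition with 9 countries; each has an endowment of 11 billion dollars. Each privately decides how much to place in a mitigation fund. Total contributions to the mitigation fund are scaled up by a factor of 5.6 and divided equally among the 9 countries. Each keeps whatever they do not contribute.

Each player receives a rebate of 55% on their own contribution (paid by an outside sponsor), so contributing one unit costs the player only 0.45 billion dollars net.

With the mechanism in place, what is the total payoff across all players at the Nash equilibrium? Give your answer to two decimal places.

608.85 billion dollars

Under the mechanism each unit contributed yields (5.6/9) / 0.45 = 1.3827 back to its contributor per unit of net cost, which exceeds 1, making full contribution the dominant choice for everyone.
At the Nash equilibrium everyone contributes 11. Group total payoff = 9 × (11 × 0.55 + 5.6 × 11) = 608.85.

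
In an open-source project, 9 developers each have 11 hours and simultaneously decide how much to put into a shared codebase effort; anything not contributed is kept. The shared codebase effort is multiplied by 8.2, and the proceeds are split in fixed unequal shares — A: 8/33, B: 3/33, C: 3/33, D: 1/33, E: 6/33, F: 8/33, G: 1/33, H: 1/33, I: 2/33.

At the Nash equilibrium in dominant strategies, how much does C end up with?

Each unit j contributes comes back to j as 8.2 × (j's share), so j prefers to contribute only if that share exceeds 1/8.2 = 0.1220; otherwise keeping the unit dominates.
The shares above 0.1220 belong to A, E and F, contributing 11 each; the remaining 6 contribute 0. Total contributed: 33.
C keeps 11 and receives 8.2 × 33 × 3/33 = 24.60 from the shared codebase effort, for a payoff of 35.60.

35.60 hours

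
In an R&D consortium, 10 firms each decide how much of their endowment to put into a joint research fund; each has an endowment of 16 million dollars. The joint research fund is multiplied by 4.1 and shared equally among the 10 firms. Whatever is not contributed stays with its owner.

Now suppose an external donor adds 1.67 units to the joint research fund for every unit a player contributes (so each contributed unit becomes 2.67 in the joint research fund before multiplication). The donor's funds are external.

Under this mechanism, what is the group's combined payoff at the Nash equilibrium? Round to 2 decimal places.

1751.52 million dollars

The effective private return per unit is now 4.1 × 2.67 / 10 = 1.0947 > 1, so every player's dominant strategy flips to full contribution.
At the Nash equilibrium everyone contributes 16. Group total payoff = 4.1 × 2.67 × 160 = 1751.52.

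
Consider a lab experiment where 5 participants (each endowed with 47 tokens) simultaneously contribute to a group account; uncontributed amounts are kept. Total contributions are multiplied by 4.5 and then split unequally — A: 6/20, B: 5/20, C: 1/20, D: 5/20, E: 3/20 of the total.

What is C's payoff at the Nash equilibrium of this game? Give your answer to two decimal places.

Player j's private return per contributed unit is 4.5 × (j's share). Contributing is weakly dominant for j when that share is at least 1/4.5 = 0.2222, and contributing 0 is dominant otherwise.
A, B and D are above the threshold, contributing 47 each; the remaining 2 contribute 0. Total contributed: 141.
C keeps 47 and receives 4.5 × 141 × 1/20 = 31.73 from the group account, for a payoff of 78.73.

78.73 tokens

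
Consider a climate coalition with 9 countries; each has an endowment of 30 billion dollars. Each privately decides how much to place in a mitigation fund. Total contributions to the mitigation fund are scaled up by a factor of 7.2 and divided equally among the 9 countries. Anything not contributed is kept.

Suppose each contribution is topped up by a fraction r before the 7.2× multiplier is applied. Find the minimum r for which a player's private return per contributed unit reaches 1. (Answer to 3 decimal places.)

With matching at rate r, one contributed unit becomes (1 + r) in the mitigation fund and returns 7.2 × (1 + r) / 9 to the contributor.
Setting this equal to 1: 1 + r = 9/7.2 = 1.2500.
So the minimum matching rate is r = 1.2500 − 1 = 0.250.

0.250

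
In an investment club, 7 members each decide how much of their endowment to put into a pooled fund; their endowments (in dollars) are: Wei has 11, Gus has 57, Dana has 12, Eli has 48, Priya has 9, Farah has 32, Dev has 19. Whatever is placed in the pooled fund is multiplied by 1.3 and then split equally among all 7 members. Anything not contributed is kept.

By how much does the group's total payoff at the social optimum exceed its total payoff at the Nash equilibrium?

The private return per contributed unit is 1.3/7 = 0.1857 < 1 for every player regardless of endowment, so the Nash equilibrium is zero contribution and the group total is Σ E_j = 11 + 57 + 12 + 48 + 9 + 32 + 19 = 188.
Each contributed unit returns 1.300 to the group, so the social optimum is full contribution by everyone: group total = 1.300 × 188 = 244.40.
Efficiency loss = (1.300 − 1) × 188 = 56.40.

56.40 dollars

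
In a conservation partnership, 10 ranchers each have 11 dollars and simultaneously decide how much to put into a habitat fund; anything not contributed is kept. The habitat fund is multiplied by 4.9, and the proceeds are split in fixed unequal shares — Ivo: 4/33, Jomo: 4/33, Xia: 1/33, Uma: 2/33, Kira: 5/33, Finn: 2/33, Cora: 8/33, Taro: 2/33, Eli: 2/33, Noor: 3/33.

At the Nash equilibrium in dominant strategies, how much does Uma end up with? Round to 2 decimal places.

14.27 dollars

For player j, contributing a unit is worthwhile iff 4.9 × (j's share) ≥ 1, i.e. iff j's share is at least 0.2041.
Cora alone (share 8/33) is above the threshold, contributing 11; the remaining 9 contribute 0. Total contributed: 11.
Uma keeps 11 and receives 4.9 × 11 × 2/33 = 3.27 from the habitat fund, for a payoff of 14.27.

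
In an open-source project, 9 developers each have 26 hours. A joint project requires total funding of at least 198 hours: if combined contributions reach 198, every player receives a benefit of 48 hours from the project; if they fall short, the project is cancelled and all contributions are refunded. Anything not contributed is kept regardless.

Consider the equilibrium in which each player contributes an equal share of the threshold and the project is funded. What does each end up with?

Equal share of the threshold: 198/9 = 22.
At this profile no one gains by cutting their contribution: any cut drops the total below 198, the project is cancelled, contributions are refunded, and the deviator ends with 26, which is less than 26 − 22 + 48 = 52. Contributing more than 22 just wastes the excess. So contributing exactly 22 is a best response.
Each player's payoff: 26 − 22 + 48 = 52.

52 hours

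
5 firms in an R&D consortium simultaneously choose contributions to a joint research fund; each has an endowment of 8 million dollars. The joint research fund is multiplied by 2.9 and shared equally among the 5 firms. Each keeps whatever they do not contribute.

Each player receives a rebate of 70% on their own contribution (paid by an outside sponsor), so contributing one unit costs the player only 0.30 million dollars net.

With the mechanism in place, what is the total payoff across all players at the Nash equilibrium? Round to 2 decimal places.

144.00 million dollars

The effective private return per unit is now (2.9/5) / 0.30 = 1.9333 > 1, so every player's dominant strategy flips to full contribution.
So the Nash equilibrium is full contribution by all 5; the group earns 5 × (8 × 0.70 + 2.9 × 8) = 144.00.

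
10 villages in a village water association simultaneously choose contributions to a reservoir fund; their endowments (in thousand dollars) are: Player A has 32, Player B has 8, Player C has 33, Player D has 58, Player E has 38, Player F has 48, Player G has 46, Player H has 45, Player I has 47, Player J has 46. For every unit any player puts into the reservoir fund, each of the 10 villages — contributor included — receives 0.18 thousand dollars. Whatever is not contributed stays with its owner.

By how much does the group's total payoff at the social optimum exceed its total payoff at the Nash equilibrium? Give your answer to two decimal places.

The private return per contributed unit is 0.18 < 1 for everyone, so the Nash equilibrium is zero contribution and the group total is Σ E_j = 32 + 8 + 33 + 58 + 38 + 48 + 46 + 45 + 47 + 46 = 401.
Each contributed unit returns 1.800 to the group, so the social optimum is full contribution by everyone: group total = 1.800 × 401 = 721.80.
Efficiency loss = (1.800 − 1) × 401 = 320.80.

320.80 thousand dollars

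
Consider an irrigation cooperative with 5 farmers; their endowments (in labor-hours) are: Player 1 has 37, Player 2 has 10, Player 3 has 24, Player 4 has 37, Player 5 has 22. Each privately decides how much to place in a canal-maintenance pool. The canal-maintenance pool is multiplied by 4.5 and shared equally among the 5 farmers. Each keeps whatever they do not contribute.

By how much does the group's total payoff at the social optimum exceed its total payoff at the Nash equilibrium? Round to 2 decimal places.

The private return per contributed unit is 4.5/5 = 0.9000 < 1 for every player regardless of endowment, so the Nash equilibrium is zero contribution and the group total is Σ E_j = 37 + 10 + 24 + 37 + 22 = 130.
Each contributed unit returns 4.500 to the group, so the social optimum is full contribution by everyone: group total = 4.500 × 130 = 585.00.
Efficiency loss = (4.500 − 1) × 130 = 455.00.

455.00 labor-hours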